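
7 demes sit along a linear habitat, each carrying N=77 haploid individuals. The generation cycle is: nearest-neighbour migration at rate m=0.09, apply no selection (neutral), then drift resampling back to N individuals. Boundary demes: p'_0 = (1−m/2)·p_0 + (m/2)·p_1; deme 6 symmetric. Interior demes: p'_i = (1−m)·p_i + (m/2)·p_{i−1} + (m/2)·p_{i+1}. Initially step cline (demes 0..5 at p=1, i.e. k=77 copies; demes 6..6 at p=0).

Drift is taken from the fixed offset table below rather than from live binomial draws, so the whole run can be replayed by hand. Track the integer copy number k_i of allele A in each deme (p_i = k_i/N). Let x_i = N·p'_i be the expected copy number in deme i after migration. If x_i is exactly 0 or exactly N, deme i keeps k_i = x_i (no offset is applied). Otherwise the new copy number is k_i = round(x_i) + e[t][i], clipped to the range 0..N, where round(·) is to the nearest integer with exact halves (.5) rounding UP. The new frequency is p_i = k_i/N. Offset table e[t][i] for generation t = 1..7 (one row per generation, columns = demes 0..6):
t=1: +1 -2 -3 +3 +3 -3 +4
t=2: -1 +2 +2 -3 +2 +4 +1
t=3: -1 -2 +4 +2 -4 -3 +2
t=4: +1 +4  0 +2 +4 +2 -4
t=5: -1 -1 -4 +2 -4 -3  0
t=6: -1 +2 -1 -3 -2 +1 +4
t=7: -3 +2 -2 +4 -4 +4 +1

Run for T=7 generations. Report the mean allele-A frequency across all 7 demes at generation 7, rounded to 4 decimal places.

0.8571

t=0: k=[77 77 77 77 77 77 0]
t=1: x=[77.0000 77.0000 77.0000 77.0000 77.0000 73.5350 3.4650] k=[77 77 77 77 77 71 7]
t=2: x=[77.0000 77.0000 77.0000 77.0000 76.7300 68.3900 9.8800] k=[77 77 77 77 77 72 11]
t=3: x=[77.0000 77.0000 77.0000 77.0000 76.7750 69.4800 13.7450] k=[77 77 77 77 73 66 16]
t=4: x=[77.0000 77.0000 77.0000 76.8200 72.8650 64.0650 18.2500] k=[77 77 77 77 77 66 14]
t=5: x=[77.0000 77.0000 77.0000 77.0000 76.5050 64.1550 16.3400] k=[77 77 77 77 73 61 16]
t=6: x=[77.0000 77.0000 77.0000 76.8200 72.6400 59.5150 18.0250] k=[77 77 77 74 71 61 22]
t=7: x=[77.0000 77.0000 76.8650 74.0000 70.6850 59.6950 23.7550] k=[77 77 75 77 67 64 25]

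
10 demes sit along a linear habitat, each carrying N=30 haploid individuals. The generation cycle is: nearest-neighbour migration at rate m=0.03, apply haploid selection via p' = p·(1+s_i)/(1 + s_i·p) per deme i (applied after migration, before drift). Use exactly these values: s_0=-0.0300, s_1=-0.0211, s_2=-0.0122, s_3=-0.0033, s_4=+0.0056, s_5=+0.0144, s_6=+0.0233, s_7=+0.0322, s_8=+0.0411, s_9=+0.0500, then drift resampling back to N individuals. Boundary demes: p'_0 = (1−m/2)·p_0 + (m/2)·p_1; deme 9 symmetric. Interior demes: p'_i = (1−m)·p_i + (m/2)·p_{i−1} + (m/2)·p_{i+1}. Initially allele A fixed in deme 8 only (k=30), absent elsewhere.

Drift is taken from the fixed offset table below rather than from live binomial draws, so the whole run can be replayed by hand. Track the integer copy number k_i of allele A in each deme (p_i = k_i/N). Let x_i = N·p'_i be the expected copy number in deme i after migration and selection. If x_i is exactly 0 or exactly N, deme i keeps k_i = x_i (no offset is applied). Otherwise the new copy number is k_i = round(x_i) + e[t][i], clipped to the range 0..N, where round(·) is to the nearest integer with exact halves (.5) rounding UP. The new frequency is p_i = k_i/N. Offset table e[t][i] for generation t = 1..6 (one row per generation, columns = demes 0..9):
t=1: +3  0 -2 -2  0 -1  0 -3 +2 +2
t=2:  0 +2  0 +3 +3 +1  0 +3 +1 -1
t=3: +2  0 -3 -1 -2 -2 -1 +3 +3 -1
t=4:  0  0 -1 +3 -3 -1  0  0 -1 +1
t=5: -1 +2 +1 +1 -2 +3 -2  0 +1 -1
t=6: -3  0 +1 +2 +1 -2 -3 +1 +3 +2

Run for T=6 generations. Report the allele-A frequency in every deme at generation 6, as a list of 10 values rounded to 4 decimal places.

[0.0000, 0.0000, 0.0000, 0.0000, 0.0000, 0.0000, 0.0000, 0.2333, 1.0000, 0.2333]

t=0: k=[0 0 0 0 0 0 0 0 30 0]
t=1: x=[0.0000 0.0000 0.0000 0.0000 0.0000 0.0000 0.0000 0.4643 29.1345 0.4721] k=[0 0 0 0 0 0 0 0 30 2]
t=2: x=[0.0000 0.0000 0.0000 0.0000 0.0000 0.0000 0.0000 0.4643 29.1634 2.5308] k=[0 0 0 0 0 0 0 3 30 2]
t=3: x=[0.0000 0.0000 0.0000 0.0000 0.0000 0.0000 0.0460 3.4557 29.2067 2.5308] k=[0 0 0 0 0 0 0 6 30 2]
t=4: x=[0.0000 0.0000 0.0000 0.0000 0.0000 0.0000 0.0921 6.4286 29.2500 2.5308] k=[0 0 0 0 0 0 0 6 28 4]
t=5: x=[0.0000 0.0000 0.0000 0.0000 0.0000 0.0000 0.0921 6.3981 27.4070 4.5450] k=[0 0 0 0 0 0 0 6 28 4]
t=6: x=[0.0000 0.0000 0.0000 0.0000 0.0000 0.0000 0.0921 6.3981 27.4070 4.5450] k=[0 0 0 0 0 0 0 7 30 7]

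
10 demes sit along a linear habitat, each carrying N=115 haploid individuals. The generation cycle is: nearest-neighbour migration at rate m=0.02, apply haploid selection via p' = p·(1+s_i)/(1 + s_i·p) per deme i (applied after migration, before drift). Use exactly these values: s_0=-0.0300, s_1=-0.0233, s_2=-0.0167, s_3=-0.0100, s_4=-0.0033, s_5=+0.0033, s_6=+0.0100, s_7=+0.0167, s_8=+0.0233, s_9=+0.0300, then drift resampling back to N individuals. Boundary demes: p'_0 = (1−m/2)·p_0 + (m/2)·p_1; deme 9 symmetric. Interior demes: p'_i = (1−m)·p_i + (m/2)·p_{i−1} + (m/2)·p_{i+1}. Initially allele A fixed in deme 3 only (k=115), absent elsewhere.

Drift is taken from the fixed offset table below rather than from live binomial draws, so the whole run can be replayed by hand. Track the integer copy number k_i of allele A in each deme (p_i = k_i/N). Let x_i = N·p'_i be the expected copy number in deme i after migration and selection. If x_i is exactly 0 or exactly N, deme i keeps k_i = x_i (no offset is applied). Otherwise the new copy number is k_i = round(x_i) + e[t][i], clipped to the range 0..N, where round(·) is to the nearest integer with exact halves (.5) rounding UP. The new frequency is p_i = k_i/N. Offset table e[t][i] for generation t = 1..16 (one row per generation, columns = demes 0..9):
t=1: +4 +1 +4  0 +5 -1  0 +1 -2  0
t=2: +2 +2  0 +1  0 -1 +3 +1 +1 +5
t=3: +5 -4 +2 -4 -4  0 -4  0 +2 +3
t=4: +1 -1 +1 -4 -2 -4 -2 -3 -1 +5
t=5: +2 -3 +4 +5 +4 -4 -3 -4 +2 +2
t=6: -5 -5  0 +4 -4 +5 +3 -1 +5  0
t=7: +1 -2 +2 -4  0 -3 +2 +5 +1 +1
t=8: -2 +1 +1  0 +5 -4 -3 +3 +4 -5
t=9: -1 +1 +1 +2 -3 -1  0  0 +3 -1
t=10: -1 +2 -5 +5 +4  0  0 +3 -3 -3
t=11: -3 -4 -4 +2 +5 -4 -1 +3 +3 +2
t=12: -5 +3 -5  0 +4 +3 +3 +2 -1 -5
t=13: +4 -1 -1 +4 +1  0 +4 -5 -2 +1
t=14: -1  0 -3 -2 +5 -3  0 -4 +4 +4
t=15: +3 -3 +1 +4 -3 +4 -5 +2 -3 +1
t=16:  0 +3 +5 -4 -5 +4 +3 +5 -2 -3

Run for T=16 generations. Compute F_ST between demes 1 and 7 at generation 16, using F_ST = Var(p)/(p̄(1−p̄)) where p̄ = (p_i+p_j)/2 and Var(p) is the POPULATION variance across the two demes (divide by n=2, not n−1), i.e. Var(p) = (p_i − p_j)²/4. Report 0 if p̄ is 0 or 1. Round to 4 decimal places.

t=0: k=[0 0 0 115 0 0 0 0 0 0]
t=1: x=[0.0000 0.0000 1.1310 112.6772 1.1462 0.0000 0.0000 0.0000 0.0000 0.0000] k=[0 0 5 113 6 0 0 0 0 0]
t=2: x=[0.0000 0.0488 5.9345 110.8096 6.9883 0.0602 0.0000 0.0000 0.0000 0.0000] k=[0 2 6 112 7 0 0 0 0 0]
t=3: x=[0.0194 1.9737 6.9098 109.8407 7.9555 0.0702 0.0000 0.0000 0.0000 0.0000] k=[5 0 9 106 4 0 0 0 0 0]
t=4: x=[4.8077 0.1367 9.7290 103.9097 4.9643 0.0401 0.0000 0.0000 0.0000 0.0000] k=[6 0 11 100 3 0 0 0 0 0]
t=5: x=[5.7707 0.1660 11.6031 97.9949 3.9274 0.0301 0.0000 0.0000 0.0000 0.0000] k=[8 0 16 103 8 0 0 0 0 0]
t=6: x=[7.6983 0.2344 16.4709 101.0573 8.8430 0.0803 0.0000 0.0000 0.0000 0.0000] k=[3 0 16 105 5 5 0 0 0 0]
t=7: x=[2.8831 0.1856 16.4907 103.0024 5.9812 4.9656 0.0505 0.0000 0.0000 0.0000] k=[4 0 18 99 6 2 2 0 0 0]
t=8: x=[3.8452 0.2149 18.3686 97.1087 6.8686 2.0466 1.9995 0.0203 0.0000 0.0000] k=[2 1 19 97 12 0 0 3 0 0]
t=9: x=[1.9313 1.1626 19.3277 95.2058 12.6926 0.1204 0.0303 2.9878 0.0307 0.0000] k=[1 2 20 97 10 0 0 3 3 0]
t=10: x=[0.9800 2.1204 20.3069 95.1958 10.7378 0.1003 0.0303 3.0183 3.0374 0.0309] k=[0 4 15 100 15 0 0 6 0 0]
t=11: x=[0.0388 3.9784 15.5126 98.1560 15.6552 0.1505 0.0606 5.9731 0.0614 0.0000] k=[0 0 12 100 21 0 0 9 3 0]
t=12: x=[0.0000 0.1172 12.5702 98.1862 21.5221 0.2107 0.0909 8.9862 3.0987 0.0309] k=[0 3 8 98 26 3 3 11 2 0]
t=13: x=[0.0291 2.9514 8.7134 96.2226 26.4227 3.2404 3.1100 10.9936 2.1173 0.0206] k=[4 2 8 100 27 3 7 6 0 1]
t=14: x=[3.8646 2.0324 8.7233 98.2064 27.4209 3.2905 7.0153 6.0441 0.0716 1.0194] k=[3 2 6 96 32 0 7 2 4 5]
t=15: x=[2.9026 2.0031 6.7522 94.2899 32.2432 0.3913 6.9446 2.1039 4.0797 5.1330] k=[6 0 8 98 29 4 2 4 1 6]
t=16: x=[5.7707 0.1367 8.6838 96.2528 29.3677 4.2434 2.0600 4.0137 1.1049 6.1190] k=[6 3 14 92 24 8 5 9 0 3]

0.0138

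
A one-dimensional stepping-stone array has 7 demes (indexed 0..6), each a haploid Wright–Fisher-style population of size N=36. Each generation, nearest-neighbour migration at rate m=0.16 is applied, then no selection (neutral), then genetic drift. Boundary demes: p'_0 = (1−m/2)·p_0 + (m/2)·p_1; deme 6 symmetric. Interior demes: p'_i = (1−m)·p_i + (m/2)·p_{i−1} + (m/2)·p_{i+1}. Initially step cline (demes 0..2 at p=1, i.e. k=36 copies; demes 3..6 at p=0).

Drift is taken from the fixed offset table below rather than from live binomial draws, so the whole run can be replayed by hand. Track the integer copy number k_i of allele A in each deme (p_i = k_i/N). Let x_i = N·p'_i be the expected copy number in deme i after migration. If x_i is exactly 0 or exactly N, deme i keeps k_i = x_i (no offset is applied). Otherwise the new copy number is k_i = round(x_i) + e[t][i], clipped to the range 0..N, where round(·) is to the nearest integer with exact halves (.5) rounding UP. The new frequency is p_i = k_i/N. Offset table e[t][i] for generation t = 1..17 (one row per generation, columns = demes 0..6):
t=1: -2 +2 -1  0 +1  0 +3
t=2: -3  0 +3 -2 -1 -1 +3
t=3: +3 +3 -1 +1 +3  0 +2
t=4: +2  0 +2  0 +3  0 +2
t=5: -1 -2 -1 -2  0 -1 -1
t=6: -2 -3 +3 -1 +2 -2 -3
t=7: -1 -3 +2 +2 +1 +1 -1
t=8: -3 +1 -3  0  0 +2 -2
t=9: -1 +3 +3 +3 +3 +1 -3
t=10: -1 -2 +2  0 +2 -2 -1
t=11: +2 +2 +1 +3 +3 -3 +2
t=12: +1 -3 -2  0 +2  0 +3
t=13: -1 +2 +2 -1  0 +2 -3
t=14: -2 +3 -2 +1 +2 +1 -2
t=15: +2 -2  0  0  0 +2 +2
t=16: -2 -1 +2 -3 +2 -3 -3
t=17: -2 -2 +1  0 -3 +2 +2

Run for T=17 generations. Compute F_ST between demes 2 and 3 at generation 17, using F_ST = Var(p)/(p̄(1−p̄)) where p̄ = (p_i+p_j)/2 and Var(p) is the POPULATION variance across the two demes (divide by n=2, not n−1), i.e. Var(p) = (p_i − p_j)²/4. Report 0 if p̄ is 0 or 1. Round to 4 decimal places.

t=0: k=[36 36 36 0 0 0 0]
t=1: x=[36.0000 36.0000 33.1200 2.8800 0.0000 0.0000 0.0000] k=[36 36 32 3 0 0 0]
t=2: x=[36.0000 35.6800 30.0000 5.0800 0.2400 0.0000 0.0000] k=[36 36 33 3 0 0 0]
t=3: x=[36.0000 35.7600 30.8400 5.1600 0.2400 0.0000 0.0000] k=[36 36 30 6 3 0 0]
t=4: x=[36.0000 35.5200 28.5600 7.6800 3.0000 0.2400 0.0000] k=[36 36 31 8 6 0 0]
t=5: x=[36.0000 35.6000 29.5600 9.6800 5.6800 0.4800 0.0000] k=[36 34 29 8 6 0 0]
t=6: x=[35.8400 33.7600 27.7200 9.5200 5.6800 0.4800 0.0000] k=[34 31 31 9 8 0 0]
t=7: x=[33.7600 31.2400 29.2400 10.6800 7.4400 0.6400 0.0000] k=[33 28 31 13 8 2 0]
t=8: x=[32.6000 28.6400 29.3200 14.0400 7.9200 2.3200 0.1600] k=[30 30 26 14 8 4 0]
t=9: x=[30.0000 29.6800 25.3600 14.4800 8.1600 4.0000 0.3200] k=[29 33 28 17 11 5 0]
t=10: x=[29.3200 32.2800 27.5200 17.4000 11.0000 5.0800 0.4000] k=[28 30 30 17 13 3 0]
t=11: x=[28.1600 29.8400 28.9600 17.7200 12.5200 3.5600 0.2400] k=[30 32 30 21 16 1 2]
t=12: x=[30.1600 31.6800 29.4400 21.3200 15.2000 2.2800 1.9200] k=[31 29 27 21 17 2 5]
t=13: x=[30.8400 29.0000 26.6800 21.1600 16.1200 3.4400 4.7600] k=[30 31 29 20 16 5 2]
t=14: x=[30.0800 30.7600 28.4400 20.4000 15.4400 5.6400 2.2400] k=[28 34 26 21 17 7 0]
t=15: x=[28.4800 32.8800 26.2400 21.0800 16.5200 7.2400 0.5600] k=[30 31 26 21 17 9 3]
t=16: x=[30.0800 30.5200 26.0000 21.0800 16.6800 9.1600 3.4800] k=[28 30 28 18 19 6 0]
t=17: x=[28.1600 29.6800 27.3600 18.8800 17.8800 6.5600 0.4800] k=[26 28 28 19 15 9 2]

0.0689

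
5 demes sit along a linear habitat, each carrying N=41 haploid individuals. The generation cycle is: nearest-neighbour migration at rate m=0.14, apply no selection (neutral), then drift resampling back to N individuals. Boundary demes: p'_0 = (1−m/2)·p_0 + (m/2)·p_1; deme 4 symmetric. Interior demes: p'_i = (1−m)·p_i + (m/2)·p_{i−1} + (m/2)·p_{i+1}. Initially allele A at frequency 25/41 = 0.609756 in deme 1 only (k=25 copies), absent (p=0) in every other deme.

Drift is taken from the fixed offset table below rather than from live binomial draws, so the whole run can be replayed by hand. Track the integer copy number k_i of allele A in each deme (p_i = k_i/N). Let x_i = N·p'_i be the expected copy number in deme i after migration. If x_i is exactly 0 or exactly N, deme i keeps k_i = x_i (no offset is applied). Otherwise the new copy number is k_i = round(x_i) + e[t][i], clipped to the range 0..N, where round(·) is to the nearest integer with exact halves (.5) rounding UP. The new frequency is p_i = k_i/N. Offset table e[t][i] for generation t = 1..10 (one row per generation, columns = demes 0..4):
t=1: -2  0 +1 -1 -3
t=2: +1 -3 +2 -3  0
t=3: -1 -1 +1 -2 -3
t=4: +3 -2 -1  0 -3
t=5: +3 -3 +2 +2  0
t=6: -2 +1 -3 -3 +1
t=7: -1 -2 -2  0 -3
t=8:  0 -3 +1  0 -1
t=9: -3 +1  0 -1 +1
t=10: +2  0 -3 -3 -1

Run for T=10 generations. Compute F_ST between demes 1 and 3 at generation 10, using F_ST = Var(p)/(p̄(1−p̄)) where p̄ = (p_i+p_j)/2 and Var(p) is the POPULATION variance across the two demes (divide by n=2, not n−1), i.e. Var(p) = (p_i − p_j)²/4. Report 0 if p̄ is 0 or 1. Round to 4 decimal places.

0.0513

t=0: k=[0 25 0 0 0]
t=1: x=[1.7500 21.5000 1.7500 0.0000 0.0000] k=[0 22 3 0 0]
t=2: x=[1.5400 19.1300 4.1200 0.2100 0.0000] k=[3 16 6 0 0]
t=3: x=[3.9100 14.3900 6.2800 0.4200 0.0000] k=[3 13 7 0 0]
t=4: x=[3.7000 11.8800 6.9300 0.4900 0.0000] k=[7 10 6 0 0]
t=5: x=[7.2100 9.5100 5.8600 0.4200 0.0000] k=[10 7 8 2 0]
t=6: x=[9.7900 7.2800 7.5100 2.2800 0.1400] k=[8 8 5 0 1]
t=7: x=[8.0000 7.7900 4.8600 0.4200 0.9300] k=[7 6 3 0 0]
t=8: x=[6.9300 5.8600 3.0000 0.2100 0.0000] k=[7 3 4 0 0]
t=9: x=[6.7200 3.3500 3.6500 0.2800 0.0000] k=[4 4 4 0 0]
t=10: x=[4.0000 4.0000 3.7200 0.2800 0.0000] k=[6 4 1 0 0]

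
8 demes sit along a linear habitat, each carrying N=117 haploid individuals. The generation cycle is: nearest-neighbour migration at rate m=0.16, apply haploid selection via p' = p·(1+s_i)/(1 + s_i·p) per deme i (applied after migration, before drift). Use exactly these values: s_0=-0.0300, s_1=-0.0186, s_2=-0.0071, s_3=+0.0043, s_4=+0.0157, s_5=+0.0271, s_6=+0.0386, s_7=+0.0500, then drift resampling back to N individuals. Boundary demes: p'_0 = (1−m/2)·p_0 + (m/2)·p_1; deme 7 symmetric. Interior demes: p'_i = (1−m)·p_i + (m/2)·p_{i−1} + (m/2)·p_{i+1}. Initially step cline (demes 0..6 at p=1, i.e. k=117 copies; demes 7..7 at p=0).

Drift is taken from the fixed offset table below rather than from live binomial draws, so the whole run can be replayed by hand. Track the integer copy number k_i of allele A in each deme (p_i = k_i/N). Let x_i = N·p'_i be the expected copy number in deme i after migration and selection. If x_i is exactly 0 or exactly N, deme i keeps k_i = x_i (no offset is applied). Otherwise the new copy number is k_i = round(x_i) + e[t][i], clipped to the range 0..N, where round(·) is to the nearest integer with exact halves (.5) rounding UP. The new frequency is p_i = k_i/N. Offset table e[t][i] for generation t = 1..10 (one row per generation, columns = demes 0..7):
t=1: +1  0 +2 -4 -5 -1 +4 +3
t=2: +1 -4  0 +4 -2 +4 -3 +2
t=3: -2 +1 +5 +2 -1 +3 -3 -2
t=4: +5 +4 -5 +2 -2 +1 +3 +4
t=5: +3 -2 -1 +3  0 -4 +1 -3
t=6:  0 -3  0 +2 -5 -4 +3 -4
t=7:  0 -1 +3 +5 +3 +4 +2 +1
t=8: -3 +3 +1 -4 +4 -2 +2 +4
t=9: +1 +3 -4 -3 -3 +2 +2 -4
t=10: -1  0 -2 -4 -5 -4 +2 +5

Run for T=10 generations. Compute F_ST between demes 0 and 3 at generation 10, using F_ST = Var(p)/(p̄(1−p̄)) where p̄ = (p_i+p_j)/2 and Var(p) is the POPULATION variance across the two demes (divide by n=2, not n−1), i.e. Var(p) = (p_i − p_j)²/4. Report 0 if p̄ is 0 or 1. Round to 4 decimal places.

t=0: k=[117 117 117 117 117 117 117 0]
t=1: x=[117.0000 117.0000 117.0000 117.0000 117.0000 117.0000 107.9610 9.7888] k=[117 117 117 117 117 117 112 13]
t=2: x=[117.0000 117.0000 117.0000 117.0000 117.0000 116.6105 104.8972 21.7714] k=[117 117 117 117 117 117 102 24]
t=3: x=[117.0000 117.0000 117.0000 117.0000 117.0000 115.8313 97.5812 31.3469] k=[117 117 117 117 117 117 95 29]
t=4: x=[117.0000 117.0000 117.0000 117.0000 117.0000 115.2858 92.2276 35.4743] k=[117 117 117 117 117 116 95 39]
t=5: x=[117.0000 117.0000 117.0000 117.0000 116.9212 114.4671 92.9321 44.8212] k=[117 117 117 117 117 110 94 42]
t=6: x=[117.0000 117.0000 117.0000 117.0000 116.4486 109.4706 91.8753 47.5304] k=[117 117 117 117 111 105 95 44]
t=7: x=[117.0000 117.0000 117.0000 116.5220 111.0881 104.9716 92.4625 49.4676] k=[117 117 117 117 114 109 94 50]
t=8: x=[117.0000 117.0000 117.0000 116.7610 113.8875 108.4152 92.4234 54.9394] k=[117 117 117 113 117 106 94 59]
t=9: x=[117.0000 117.0000 116.6777 113.6540 115.8184 106.1853 92.8930 63.2203] k=[117 117 113 111 113 108 95 59]
t=10: x=[117.0000 116.6740 113.1334 111.3431 112.5078 107.5939 93.8709 63.3001] k=[117 117 111 107 108 104 96 68]

0.0446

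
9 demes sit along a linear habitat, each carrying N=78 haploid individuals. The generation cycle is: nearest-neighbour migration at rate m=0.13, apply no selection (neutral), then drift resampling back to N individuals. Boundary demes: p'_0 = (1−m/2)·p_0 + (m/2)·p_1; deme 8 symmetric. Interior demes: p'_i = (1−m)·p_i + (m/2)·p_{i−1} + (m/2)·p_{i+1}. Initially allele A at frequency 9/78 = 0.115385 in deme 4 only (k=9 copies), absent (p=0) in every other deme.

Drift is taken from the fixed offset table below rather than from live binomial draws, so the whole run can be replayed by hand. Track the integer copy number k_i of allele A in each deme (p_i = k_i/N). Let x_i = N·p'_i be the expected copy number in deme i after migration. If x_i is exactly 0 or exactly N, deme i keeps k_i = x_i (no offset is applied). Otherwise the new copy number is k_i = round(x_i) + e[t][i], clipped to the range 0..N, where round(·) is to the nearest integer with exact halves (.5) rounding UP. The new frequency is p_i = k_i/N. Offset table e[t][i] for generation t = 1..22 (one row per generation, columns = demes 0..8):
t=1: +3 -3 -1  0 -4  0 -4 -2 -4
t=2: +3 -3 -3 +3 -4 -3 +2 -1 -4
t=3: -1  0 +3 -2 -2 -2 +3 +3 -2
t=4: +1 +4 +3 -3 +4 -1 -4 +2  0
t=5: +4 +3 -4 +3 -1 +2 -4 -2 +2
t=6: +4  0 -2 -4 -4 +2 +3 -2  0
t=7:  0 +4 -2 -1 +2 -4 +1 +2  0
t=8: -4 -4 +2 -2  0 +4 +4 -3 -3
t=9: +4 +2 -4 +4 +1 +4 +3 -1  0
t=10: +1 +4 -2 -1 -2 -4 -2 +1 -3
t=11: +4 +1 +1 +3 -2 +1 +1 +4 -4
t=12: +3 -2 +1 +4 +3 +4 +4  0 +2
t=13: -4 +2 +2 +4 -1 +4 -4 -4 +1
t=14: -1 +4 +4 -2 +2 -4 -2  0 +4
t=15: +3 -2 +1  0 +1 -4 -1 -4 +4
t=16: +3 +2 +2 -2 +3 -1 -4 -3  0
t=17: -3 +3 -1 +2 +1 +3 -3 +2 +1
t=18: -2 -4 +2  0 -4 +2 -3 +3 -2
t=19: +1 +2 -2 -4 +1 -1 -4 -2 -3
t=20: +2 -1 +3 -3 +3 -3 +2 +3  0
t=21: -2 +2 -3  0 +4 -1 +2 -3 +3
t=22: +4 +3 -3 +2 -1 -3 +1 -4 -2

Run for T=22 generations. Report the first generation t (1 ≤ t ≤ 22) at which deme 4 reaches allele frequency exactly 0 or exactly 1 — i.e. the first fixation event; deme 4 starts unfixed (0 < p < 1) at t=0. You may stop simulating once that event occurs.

2

t=0: k=[0 0 0 0 9 0 0 0 0]
t=1: x=[0.0000 0.0000 0.0000 0.5850 7.8300 0.5850 0.0000 0.0000 0.0000] k=[0 0 0 1 4 1 0 0 0]
t=2: x=[0.0000 0.0000 0.0650 1.1300 3.6100 1.1300 0.0650 0.0000 0.0000] k=[0 0 0 4 0 0 2 0 0]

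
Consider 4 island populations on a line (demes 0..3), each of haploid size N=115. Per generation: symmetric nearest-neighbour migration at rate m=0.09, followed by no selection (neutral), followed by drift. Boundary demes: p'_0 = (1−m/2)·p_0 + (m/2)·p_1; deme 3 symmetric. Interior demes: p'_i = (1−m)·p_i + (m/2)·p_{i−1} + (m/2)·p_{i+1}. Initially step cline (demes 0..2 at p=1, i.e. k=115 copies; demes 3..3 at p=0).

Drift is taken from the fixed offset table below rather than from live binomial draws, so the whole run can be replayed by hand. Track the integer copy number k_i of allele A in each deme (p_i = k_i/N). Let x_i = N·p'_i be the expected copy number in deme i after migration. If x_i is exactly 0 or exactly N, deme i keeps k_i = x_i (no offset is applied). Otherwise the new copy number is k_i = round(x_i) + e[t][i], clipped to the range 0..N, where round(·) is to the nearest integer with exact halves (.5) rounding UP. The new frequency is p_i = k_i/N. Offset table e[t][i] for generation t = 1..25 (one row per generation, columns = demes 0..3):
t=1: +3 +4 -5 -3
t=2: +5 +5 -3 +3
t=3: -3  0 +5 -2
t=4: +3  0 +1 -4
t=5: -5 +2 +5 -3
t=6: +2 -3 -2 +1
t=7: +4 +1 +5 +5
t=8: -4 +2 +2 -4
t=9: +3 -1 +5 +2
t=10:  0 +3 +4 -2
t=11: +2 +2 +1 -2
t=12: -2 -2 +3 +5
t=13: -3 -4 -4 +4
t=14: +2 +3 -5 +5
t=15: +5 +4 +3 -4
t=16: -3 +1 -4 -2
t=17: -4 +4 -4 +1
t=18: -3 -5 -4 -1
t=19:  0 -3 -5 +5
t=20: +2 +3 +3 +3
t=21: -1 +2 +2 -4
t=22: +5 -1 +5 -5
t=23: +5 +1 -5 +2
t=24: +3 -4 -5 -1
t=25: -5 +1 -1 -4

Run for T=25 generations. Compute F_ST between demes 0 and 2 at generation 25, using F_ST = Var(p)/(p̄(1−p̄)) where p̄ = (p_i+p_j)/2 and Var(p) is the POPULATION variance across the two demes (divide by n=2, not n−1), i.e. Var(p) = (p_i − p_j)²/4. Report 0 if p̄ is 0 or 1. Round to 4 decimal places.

0.1484

t=0: k=[115 115 115 0]
t=1: x=[115.0000 115.0000 109.8250 5.1750] k=[115 115 105 2]
t=2: x=[115.0000 114.5500 100.8150 6.6350] k=[115 115 98 10]
t=3: x=[115.0000 114.2350 94.8050 13.9600] k=[115 114 100 12]
t=4: x=[114.9550 113.4150 96.6700 15.9600] k=[115 113 98 12]
t=5: x=[114.9100 112.4150 94.8050 15.8700] k=[110 114 100 13]
t=6: x=[110.1800 113.1900 96.7150 16.9150] k=[112 110 95 18]
t=7: x=[111.9100 109.4150 92.2100 21.4650] k=[115 110 97 26]
t=8: x=[114.7750 109.6400 94.3900 29.1950] k=[111 112 96 25]
t=9: x=[111.0450 111.2350 93.5250 28.1950] k=[114 110 99 30]
t=10: x=[113.8200 109.6850 96.3900 33.1050] k=[114 113 100 31]
t=11: x=[113.9550 112.4600 97.4800 34.1050] k=[115 114 98 32]
t=12: x=[114.9550 113.3250 95.7500 34.9700] k=[113 111 99 40]
t=13: x=[112.9100 110.5500 96.8850 42.6550] k=[110 107 93 47]
t=14: x=[109.8650 106.5050 91.5600 49.0700] k=[112 110 87 54]
t=15: x=[111.9100 109.0550 86.5500 55.4850] k=[115 113 90 51]
t=16: x=[114.9100 112.0550 89.2800 52.7550] k=[112 113 85 51]
t=17: x=[112.0450 111.6950 84.7300 52.5300] k=[108 115 81 54]
t=18: x=[108.3150 113.1550 81.3150 55.2150] k=[105 108 77 54]
t=19: x=[105.1350 106.4700 77.3600 55.0350] k=[105 103 72 60]
t=20: x=[104.9100 101.6950 72.8550 60.5400] k=[107 105 76 64]
t=21: x=[106.9100 103.7850 76.7650 64.5400] k=[106 106 79 61]
t=22: x=[106.0000 104.7850 79.4050 61.8100] k=[111 104 84 57]
t=23: x=[110.6850 103.4150 83.6850 58.2150] k=[115 104 79 60]
t=24: x=[114.5050 103.3700 79.2700 60.8550] k=[115 99 74 60]
t=25: x=[114.2800 98.5950 74.4950 60.6300] k=[109 100 73 57]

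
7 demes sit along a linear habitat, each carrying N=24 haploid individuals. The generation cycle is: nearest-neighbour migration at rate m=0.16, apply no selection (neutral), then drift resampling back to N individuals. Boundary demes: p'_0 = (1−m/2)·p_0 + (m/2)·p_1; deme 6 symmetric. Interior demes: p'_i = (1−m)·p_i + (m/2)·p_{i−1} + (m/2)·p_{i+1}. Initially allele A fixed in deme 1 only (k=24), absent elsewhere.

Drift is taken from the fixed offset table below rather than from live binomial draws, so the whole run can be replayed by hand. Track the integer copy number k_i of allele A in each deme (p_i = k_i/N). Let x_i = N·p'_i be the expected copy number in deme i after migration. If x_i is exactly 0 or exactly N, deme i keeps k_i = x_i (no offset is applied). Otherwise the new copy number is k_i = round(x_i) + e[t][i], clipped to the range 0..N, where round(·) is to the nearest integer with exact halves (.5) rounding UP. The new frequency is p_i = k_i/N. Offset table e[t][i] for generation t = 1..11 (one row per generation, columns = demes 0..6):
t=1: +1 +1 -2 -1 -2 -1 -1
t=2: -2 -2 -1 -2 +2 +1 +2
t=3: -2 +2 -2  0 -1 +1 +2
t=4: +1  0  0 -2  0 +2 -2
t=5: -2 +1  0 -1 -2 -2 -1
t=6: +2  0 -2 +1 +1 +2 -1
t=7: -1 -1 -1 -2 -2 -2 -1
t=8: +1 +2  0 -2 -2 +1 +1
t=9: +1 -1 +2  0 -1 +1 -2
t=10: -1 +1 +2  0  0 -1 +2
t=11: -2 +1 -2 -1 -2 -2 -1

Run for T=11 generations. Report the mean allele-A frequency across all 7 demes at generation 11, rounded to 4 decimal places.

t=0: k=[0 24 0 0 0 0 0]
t=1: x=[1.9200 20.1600 1.9200 0.0000 0.0000 0.0000 0.0000] k=[3 21 0 0 0 0 0]
t=2: x=[4.4400 17.8800 1.6800 0.0000 0.0000 0.0000 0.0000] k=[2 16 1 0 0 0 0]
t=3: x=[3.1200 13.6800 2.1200 0.0800 0.0000 0.0000 0.0000] k=[1 16 0 0 0 0 0]
t=4: x=[2.2000 13.5200 1.2800 0.0000 0.0000 0.0000 0.0000] k=[3 14 1 0 0 0 0]
t=5: x=[3.8800 12.0800 1.9600 0.0800 0.0000 0.0000 0.0000] k=[2 13 2 0 0 0 0]
t=6: x=[2.8800 11.2400 2.7200 0.1600 0.0000 0.0000 0.0000] k=[5 11 1 1 0 0 0]
t=7: x=[5.4800 9.7200 1.8000 0.9200 0.0800 0.0000 0.0000] k=[4 9 1 0 0 0 0]
t=8: x=[4.4000 7.9600 1.5600 0.0800 0.0000 0.0000 0.0000] k=[5 10 2 0 0 0 0]
t=9: x=[5.4000 8.9600 2.4800 0.1600 0.0000 0.0000 0.0000] k=[6 8 4 0 0 0 0]
t=10: x=[6.1600 7.5200 4.0000 0.3200 0.0000 0.0000 0.0000] k=[5 9 6 0 0 0 0]
t=11: x=[5.3200 8.4400 5.7600 0.4800 0.0000 0.0000 0.0000] k=[3 9 4 0 0 0 0]

0.0952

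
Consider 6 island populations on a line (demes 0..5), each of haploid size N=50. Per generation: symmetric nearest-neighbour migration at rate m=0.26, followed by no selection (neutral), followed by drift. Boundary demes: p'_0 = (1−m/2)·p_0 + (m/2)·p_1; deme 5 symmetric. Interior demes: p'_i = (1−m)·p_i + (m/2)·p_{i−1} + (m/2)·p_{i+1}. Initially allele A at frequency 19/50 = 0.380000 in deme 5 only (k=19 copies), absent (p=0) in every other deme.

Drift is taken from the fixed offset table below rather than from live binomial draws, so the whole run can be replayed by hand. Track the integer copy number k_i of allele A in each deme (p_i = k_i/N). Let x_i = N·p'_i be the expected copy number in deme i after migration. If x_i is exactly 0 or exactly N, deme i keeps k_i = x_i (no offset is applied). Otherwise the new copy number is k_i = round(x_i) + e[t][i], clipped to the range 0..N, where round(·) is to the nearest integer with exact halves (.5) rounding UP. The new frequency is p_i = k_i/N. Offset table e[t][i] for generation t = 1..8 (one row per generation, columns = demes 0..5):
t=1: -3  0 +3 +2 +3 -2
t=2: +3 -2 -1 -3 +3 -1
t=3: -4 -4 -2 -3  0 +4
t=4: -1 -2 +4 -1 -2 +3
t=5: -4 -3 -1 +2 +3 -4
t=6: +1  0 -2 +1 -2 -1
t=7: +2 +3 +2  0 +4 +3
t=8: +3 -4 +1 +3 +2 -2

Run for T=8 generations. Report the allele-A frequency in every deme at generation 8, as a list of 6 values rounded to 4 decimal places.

t=0: k=[0 0 0 0 0 19]
t=1: x=[0.0000 0.0000 0.0000 0.0000 2.4700 16.5300] k=[0 0 0 0 5 15]
t=2: x=[0.0000 0.0000 0.0000 0.6500 5.6500 13.7000] k=[0 0 0 0 9 13]
t=3: x=[0.0000 0.0000 0.0000 1.1700 8.3500 12.4800] k=[0 0 0 0 8 16]
t=4: x=[0.0000 0.0000 0.0000 1.0400 8.0000 14.9600] k=[0 0 0 0 6 18]
t=5: x=[0.0000 0.0000 0.0000 0.7800 6.7800 16.4400] k=[0 0 0 3 10 12]
t=6: x=[0.0000 0.0000 0.3900 3.5200 9.3500 11.7400] k=[0 0 0 5 7 11]
t=7: x=[0.0000 0.0000 0.6500 4.6100 7.2600 10.4800] k=[0 0 3 5 11 13]
t=8: x=[0.0000 0.3900 2.8700 5.5200 10.4800 12.7400] k=[0 0 4 9 12 11]

[0.0000, 0.0000, 0.0800, 0.1800, 0.2400, 0.2200]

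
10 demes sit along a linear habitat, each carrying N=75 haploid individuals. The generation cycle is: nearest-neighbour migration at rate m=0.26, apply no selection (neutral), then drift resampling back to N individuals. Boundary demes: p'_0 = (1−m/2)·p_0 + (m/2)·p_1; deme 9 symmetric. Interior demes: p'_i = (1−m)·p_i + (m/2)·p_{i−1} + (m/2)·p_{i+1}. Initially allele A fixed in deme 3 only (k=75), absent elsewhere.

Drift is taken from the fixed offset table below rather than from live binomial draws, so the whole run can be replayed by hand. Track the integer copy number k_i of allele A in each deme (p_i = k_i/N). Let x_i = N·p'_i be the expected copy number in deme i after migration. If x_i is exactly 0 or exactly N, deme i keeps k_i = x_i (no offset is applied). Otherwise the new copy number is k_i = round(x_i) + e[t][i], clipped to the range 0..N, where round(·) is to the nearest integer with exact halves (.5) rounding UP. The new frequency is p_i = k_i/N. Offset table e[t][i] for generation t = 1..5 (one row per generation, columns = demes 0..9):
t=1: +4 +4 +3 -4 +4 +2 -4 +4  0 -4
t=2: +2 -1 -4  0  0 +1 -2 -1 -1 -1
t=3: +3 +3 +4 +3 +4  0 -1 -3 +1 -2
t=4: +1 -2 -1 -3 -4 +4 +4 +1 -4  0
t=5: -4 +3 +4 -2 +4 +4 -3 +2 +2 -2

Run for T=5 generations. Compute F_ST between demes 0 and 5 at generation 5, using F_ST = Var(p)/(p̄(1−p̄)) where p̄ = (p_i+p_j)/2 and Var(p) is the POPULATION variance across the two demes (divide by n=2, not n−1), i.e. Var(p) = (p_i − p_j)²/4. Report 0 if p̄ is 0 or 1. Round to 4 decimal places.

0.1029

t=0: k=[0 0 0 75 0 0 0 0 0 0]
t=1: x=[0.0000 0.0000 9.7500 55.5000 9.7500 0.0000 0.0000 0.0000 0.0000 0.0000] k=[0 0 13 52 14 0 0 0 0 0]
t=2: x=[0.0000 1.6900 16.3800 41.9900 17.1200 1.8200 0.0000 0.0000 0.0000 0.0000] k=[0 1 12 42 17 3 0 0 0 0]
t=3: x=[0.1300 2.3000 14.4700 34.8500 18.4300 4.4300 0.3900 0.0000 0.0000 0.0000] k=[3 5 18 38 22 4 0 0 0 0]
t=4: x=[3.2600 6.4300 18.9100 33.3200 21.7400 5.8200 0.5200 0.0000 0.0000 0.0000] k=[4 4 18 30 18 10 5 0 0 0]
t=5: x=[4.0000 5.8200 17.7400 26.8800 18.5200 10.3900 5.0000 0.6500 0.0000 0.0000] k=[0 9 22 25 23 14 2 3 0 0]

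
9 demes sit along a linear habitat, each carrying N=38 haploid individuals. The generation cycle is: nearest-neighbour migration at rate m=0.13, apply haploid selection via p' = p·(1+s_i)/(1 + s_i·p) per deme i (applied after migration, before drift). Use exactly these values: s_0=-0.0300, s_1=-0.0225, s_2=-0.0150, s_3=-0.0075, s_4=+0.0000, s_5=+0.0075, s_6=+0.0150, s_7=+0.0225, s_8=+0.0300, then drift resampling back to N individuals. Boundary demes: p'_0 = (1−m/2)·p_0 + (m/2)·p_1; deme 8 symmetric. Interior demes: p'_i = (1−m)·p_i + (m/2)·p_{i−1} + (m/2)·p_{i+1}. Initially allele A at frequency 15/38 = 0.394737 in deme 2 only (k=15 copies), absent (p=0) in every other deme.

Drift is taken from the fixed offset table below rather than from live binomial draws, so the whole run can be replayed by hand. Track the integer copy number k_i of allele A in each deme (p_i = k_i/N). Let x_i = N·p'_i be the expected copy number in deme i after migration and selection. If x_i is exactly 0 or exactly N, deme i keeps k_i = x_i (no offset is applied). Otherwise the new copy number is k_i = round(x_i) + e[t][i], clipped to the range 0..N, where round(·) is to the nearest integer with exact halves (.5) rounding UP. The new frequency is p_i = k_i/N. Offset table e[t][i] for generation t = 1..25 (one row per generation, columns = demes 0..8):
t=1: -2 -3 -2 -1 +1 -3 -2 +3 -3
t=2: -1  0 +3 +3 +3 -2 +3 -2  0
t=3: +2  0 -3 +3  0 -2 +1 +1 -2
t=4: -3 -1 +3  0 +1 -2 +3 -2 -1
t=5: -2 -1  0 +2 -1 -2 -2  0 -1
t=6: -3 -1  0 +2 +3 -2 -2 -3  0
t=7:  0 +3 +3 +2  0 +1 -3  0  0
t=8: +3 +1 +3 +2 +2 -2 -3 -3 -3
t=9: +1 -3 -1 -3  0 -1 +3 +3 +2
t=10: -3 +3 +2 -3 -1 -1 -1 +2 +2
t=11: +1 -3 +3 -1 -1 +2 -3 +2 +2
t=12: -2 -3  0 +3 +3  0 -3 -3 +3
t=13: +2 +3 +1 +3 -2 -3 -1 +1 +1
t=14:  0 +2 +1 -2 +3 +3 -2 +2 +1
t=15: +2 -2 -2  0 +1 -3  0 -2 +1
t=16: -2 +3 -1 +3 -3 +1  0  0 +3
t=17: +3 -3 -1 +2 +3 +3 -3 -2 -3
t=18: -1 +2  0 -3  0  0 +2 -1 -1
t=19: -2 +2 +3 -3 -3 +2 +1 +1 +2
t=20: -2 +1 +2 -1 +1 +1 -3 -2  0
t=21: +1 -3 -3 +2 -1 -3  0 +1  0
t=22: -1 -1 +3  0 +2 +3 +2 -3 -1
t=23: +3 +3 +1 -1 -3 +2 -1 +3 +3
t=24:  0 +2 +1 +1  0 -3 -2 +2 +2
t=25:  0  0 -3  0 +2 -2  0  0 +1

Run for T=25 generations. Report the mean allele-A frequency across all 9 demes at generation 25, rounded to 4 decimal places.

0.1404

t=0: k=[0 0 15 0 0 0 0 0 0]
t=1: x=[0.0000 0.9536 12.9208 0.9679 0.0000 0.0000 0.0000 0.0000 0.0000] k=[0 0 11 0 0 0 0 0 0]
t=2: x=[0.0000 0.6992 9.4622 0.7097 0.0000 0.0000 0.0000 0.0000 0.0000] k=[0 1 12 4 0 0 0 0 0]
t=3: x=[0.0631 1.6145 10.6488 4.2316 0.2600 0.0000 0.0000 0.0000 0.0000] k=[2 2 8 7 0 0 0 0 0]
t=4: x=[1.9431 2.3395 7.4540 6.5690 0.4550 0.0000 0.0000 0.0000 0.0000] k=[0 1 10 7 1 0 0 0 0]
t=5: x=[0.0631 1.4871 9.1149 6.7630 1.3250 0.0655 0.0000 0.0000 0.0000] k=[0 0 9 9 0 0 0 0 0]
t=6: x=[0.0000 0.5720 8.3164 8.3658 0.5850 0.0000 0.0000 0.0000 0.0000] k=[0 0 8 10 4 0 0 0 0]
t=7: x=[0.0000 0.5085 7.5184 9.4265 4.1300 0.2619 0.0000 0.0000 0.0000] k=[0 4 11 11 4 1 0 0 0]
t=8: x=[0.2523 4.1108 10.4302 10.4877 4.2600 1.1382 0.0660 0.0000 0.0000] k=[3 5 13 12 6 0 0 0 0]
t=9: x=[3.0436 5.2856 12.2890 11.6142 6.0000 0.3929 0.0000 0.0000 0.0000] k=[4 2 11 9 6 0 0 0 0]
t=10: x=[3.7654 2.6582 10.1720 8.8837 5.8050 0.3929 0.0000 0.0000 0.0000] k=[1 6 12 6 5 0 0 0 0]
t=11: x=[1.2866 5.9499 11.1009 6.2854 4.7400 0.3274 0.0000 0.0000 0.0000] k=[2 3 14 5 4 2 0 0 0]
t=12: x=[2.0063 3.5756 12.5725 5.4846 3.9350 2.0142 0.1319 0.0000 0.0000] k=[0 1 13 8 7 2 0 0 0]
t=13: x=[0.0631 1.6781 11.7718 8.2114 6.7400 2.2105 0.1319 0.0000 0.0000] k=[2 5 13 11 5 0 0 0 0]
t=14: x=[2.1328 5.2217 12.2243 10.6821 5.0650 0.3274 0.0000 0.0000 0.0000] k=[2 7 13 9 8 3 0 0 0]
t=15: x=[2.2594 6.9350 12.2243 9.1426 7.7400 3.1515 0.1979 0.0000 0.0000] k=[4 5 10 9 9 0 0 0 0]
t=16: x=[3.9557 5.1577 9.5019 9.0131 8.4150 0.5893 0.0000 0.0000 0.0000] k=[2 8 9 12 5 2 0 0 0]
t=17: x=[2.3227 7.5366 9.0256 11.2902 5.2600 2.0796 0.1319 0.0000 0.0000] k=[5 5 8 13 8 5 0 0 0]
t=18: x=[4.8692 5.0938 8.0338 12.2873 8.1300 4.9018 0.3298 0.0000 0.0000] k=[4 7 8 9 8 5 2 0 0]
t=19: x=[4.0827 6.7429 7.9050 8.8189 7.8700 5.0325 2.0943 0.1329 0.0000] k=[2 9 11 6 5 7 3 1 0]
t=20: x=[2.3860 8.5236 10.4302 6.2207 5.1950 6.6509 3.1730 1.0883 0.0669] k=[0 10 12 5 6 8 0 0 0]
t=21: x=[0.6308 9.3190 11.2947 5.4846 6.0650 7.3944 0.5277 0.0000 0.0000] k=[2 6 8 7 5 4 1 0 0]
t=22: x=[2.1961 5.7579 7.7117 6.8924 5.0650 3.8960 1.1464 0.0665 0.0000] k=[1 5 11 7 7 7 3 0 0]
t=23: x=[1.2234 5.0299 10.2366 7.2159 7.0000 6.7815 3.1072 0.1994 0.0000] k=[4 8 11 6 4 9 2 3 0]
t=24: x=[4.1461 7.7931 10.3657 6.1561 4.4550 8.2682 2.5553 2.7971 0.2008] k=[4 10 11 7 4 5 1 5 2]
t=25: x=[4.2731 9.5118 10.5594 7.0218 4.2600 4.7057 1.5419 4.6348 2.2569] k=[4 10 8 7 6 3 2 5 3]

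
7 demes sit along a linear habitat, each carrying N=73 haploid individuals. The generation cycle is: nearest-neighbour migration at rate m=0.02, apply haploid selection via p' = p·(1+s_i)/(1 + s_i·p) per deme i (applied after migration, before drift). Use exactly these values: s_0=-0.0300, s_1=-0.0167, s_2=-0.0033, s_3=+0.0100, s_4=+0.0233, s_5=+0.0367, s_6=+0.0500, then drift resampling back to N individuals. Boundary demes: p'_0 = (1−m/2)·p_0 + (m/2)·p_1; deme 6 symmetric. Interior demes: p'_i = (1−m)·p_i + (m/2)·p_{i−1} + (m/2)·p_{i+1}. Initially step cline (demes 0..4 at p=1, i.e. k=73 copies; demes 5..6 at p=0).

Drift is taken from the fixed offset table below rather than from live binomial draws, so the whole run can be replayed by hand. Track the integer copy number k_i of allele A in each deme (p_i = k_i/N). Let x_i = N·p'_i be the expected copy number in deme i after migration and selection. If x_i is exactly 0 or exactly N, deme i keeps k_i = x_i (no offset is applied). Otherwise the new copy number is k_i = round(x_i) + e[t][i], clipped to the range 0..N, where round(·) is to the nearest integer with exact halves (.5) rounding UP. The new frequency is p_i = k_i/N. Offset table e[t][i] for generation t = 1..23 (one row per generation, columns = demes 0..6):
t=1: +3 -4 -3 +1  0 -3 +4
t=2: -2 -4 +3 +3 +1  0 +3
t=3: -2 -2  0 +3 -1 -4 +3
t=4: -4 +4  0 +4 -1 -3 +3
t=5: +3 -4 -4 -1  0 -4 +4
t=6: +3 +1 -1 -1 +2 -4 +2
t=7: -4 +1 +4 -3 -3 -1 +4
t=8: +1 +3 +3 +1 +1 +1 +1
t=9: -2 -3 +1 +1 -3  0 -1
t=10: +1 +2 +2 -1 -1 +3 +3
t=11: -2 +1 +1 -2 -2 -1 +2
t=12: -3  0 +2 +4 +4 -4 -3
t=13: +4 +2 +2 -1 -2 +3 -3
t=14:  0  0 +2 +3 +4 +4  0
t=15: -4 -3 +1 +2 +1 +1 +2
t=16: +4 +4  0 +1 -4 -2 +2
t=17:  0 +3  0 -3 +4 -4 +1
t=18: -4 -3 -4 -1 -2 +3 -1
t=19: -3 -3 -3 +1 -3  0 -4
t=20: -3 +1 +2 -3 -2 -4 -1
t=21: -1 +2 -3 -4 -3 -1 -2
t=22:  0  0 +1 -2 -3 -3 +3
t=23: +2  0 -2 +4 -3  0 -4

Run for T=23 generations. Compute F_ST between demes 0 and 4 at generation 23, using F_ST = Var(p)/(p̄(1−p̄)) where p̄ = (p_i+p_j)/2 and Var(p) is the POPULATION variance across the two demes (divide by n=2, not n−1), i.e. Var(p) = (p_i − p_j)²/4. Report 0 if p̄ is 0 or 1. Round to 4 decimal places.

0.1366

t=0: k=[73 73 73 73 73 0 0]
t=1: x=[73.0000 73.0000 73.0000 73.0000 72.2865 0.7565 0.0000] k=[73 73 73 73 72 0 0]
t=2: x=[73.0000 73.0000 73.0000 72.9901 71.3280 0.7462 0.0000] k=[73 73 73 73 72 1 0]
t=3: x=[73.0000 73.0000 73.0000 72.9901 71.3378 1.7609 0.0105] k=[73 73 73 73 70 0 3]
t=4: x=[73.0000 73.0000 73.0000 72.9703 69.4095 0.7565 3.1122] k=[73 73 73 73 68 0 6]
t=5: x=[73.0000 73.0000 73.0000 72.9505 67.4885 0.7669 6.2117] k=[73 73 73 72 67 0 10]
t=6: x=[73.0000 73.0000 72.9900 71.9702 66.5173 0.7980 10.3250] k=[73 73 72 71 69 0 12]
t=7: x=[73.0000 72.9898 71.9967 71.0094 68.4297 0.8394 12.3733] k=[73 73 73 68 65 0 16]
t=8: x=[73.0000 73.0000 72.9498 68.0660 64.5536 0.8394 16.4535] k=[73 73 73 69 66 2 17]
t=9: x=[73.0000 73.0000 72.9599 69.0474 65.5456 2.8883 17.4906] k=[73 73 73 70 63 3 16]
t=10: x=[73.0000 73.0000 72.9699 69.9889 62.6759 3.8597 16.4843] k=[73 73 73 69 62 7 19]
t=11: x=[73.0000 73.0000 72.9599 69.0077 61.7411 7.9209 19.5709] k=[73 73 73 67 60 7 22]
t=12: x=[73.0000 73.0000 72.9398 67.0447 59.7910 7.9312 22.6042] k=[73 73 73 71 64 4 20]
t=13: x=[73.0000 73.0000 72.9799 70.9697 63.6592 4.9229 20.5527] k=[73 73 73 70 62 8 18]
t=14: x=[73.0000 73.0000 72.9699 69.9789 61.7608 8.9183 18.5674] k=[73 73 73 73 66 13 19]
t=15: x=[73.0000 73.0000 73.0000 72.9307 65.6929 13.9931 19.6323] k=[73 73 73 73 67 15 22]
t=16: x=[73.0000 73.0000 73.0000 72.9406 66.6743 16.0365 22.6857] k=[73 73 73 73 63 14 25]
t=17: x=[73.0000 73.0000 73.0000 72.9010 62.8136 15.0255 25.6964] k=[73 73 73 70 67 11 27]
t=18: x=[73.0000 73.0000 72.9699 70.0285 66.6057 12.0790 27.6733] k=[73 73 69 69 65 15 27]
t=19: x=[73.0000 72.9593 69.0276 68.9978 64.7108 16.0671 27.7138] k=[73 70 66 70 62 16 24]
t=20: x=[72.9691 69.9410 66.0593 69.9096 61.8395 17.0056 24.7111] k=[70 71 68 67 60 13 24]
t=21: x=[69.9214 70.9263 68.0046 66.9951 59.8501 13.9829 24.6807] k=[69 73 65 63 57 13 23]
t=22: x=[68.9244 72.8780 65.0366 63.0459 56.9108 13.9420 23.6737] k=[69 73 66 61 54 11 27]
t=23: x=[68.9244 72.8881 65.9991 61.0796 53.9659 11.9457 27.6733] k=[71 73 64 65 51 12 24]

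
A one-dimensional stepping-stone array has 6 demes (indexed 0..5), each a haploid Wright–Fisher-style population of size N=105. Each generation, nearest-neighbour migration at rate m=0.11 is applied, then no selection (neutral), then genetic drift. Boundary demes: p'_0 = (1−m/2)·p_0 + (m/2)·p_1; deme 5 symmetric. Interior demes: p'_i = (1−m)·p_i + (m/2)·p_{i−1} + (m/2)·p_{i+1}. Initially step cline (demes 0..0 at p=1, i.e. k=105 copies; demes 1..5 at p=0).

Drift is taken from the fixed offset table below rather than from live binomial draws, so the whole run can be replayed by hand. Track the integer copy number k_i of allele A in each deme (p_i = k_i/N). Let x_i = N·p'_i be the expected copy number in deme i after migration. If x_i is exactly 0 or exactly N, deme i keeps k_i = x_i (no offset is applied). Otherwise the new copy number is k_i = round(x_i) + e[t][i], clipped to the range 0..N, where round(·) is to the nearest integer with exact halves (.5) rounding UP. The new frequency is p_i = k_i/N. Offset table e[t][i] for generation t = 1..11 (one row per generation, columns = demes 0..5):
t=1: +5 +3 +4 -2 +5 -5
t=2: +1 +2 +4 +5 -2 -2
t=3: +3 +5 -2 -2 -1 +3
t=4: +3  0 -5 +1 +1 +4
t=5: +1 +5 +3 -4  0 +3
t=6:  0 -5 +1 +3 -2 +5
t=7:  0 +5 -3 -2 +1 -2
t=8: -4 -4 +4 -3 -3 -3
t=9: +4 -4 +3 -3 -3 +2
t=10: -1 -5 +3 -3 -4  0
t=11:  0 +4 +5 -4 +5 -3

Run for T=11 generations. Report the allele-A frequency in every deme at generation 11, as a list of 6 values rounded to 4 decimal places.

t=0: k=[105 0 0 0 0 0]
t=1: x=[99.2250 5.7750 0.0000 0.0000 0.0000 0.0000] k=[104 9 0 0 0 0]
t=2: x=[98.7750 13.7300 0.4950 0.0000 0.0000 0.0000] k=[100 16 4 0 0 0]
t=3: x=[95.3800 19.9600 4.4400 0.2200 0.0000 0.0000] k=[98 25 2 0 0 0]
t=4: x=[93.9850 27.7500 3.1550 0.1100 0.0000 0.0000] k=[97 28 0 1 0 0]
t=5: x=[93.2050 30.2550 1.5950 0.8900 0.0550 0.0000] k=[94 35 5 0 0 0]
t=6: x=[90.7550 36.5950 6.3750 0.2750 0.0000 0.0000] k=[91 32 7 3 0 0]
t=7: x=[87.7550 33.8700 8.1550 3.0550 0.1650 0.0000] k=[88 39 5 1 1 0]
t=8: x=[85.3050 39.8250 6.6500 1.2200 0.9450 0.0550] k=[81 36 11 0 0 0]
t=9: x=[78.5250 37.1000 11.7700 0.6050 0.0000 0.0000] k=[83 33 15 0 0 0]
t=10: x=[80.2500 34.7600 15.1650 0.8250 0.0000 0.0000] k=[79 30 18 0 0 0]
t=11: x=[76.3050 32.0350 17.6700 0.9900 0.0000 0.0000] k=[76 36 23 0 0 0]

[0.7238, 0.3429, 0.2190, 0.0000, 0.0000, 0.0000]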